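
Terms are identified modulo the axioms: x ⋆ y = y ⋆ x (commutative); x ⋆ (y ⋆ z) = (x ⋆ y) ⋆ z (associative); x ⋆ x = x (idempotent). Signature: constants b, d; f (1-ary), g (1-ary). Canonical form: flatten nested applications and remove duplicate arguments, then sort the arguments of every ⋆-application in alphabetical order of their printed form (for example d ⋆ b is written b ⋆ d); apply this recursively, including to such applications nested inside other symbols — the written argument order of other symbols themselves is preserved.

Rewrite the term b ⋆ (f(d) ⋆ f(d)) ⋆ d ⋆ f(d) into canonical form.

Answer: b ⋆ d ⋆ f(d)

Derivation:
Un-nest:  b ⋆ f(d) ⋆ f(d) ⋆ d ⋆ f(d)
Drop duplicates:  drop duplicate f(d), f(d)
Sort arguments:  b ⋆ d ⋆ f(d)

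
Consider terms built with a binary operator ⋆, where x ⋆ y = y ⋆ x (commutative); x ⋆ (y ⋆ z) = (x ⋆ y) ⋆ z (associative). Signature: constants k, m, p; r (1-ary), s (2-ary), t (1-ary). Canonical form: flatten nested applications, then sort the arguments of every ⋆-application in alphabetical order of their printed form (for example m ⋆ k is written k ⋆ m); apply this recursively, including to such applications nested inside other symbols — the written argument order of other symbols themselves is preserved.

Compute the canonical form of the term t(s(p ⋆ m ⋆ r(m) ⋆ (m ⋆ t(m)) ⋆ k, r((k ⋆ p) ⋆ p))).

Answer: t(s(k ⋆ m ⋆ m ⋆ p ⋆ r(m) ⋆ t(m), r(k ⋆ p ⋆ p)))

Derivation:
Focus inside:  p ⋆ m ⋆ r(m) ⋆ (m ⋆ t(m)) ⋆ k
Merge nested applications:  p ⋆ m ⋆ r(m) ⋆ m ⋆ t(m) ⋆ k
Order the arguments:  k ⋆ m ⋆ m ⋆ p ⋆ r(m) ⋆ t(m)
Rebuild:  t(s(k ⋆ m ⋆ m ⋆ p ⋆ r(m) ⋆ t(m), r(k ⋆ p ⋆ p)))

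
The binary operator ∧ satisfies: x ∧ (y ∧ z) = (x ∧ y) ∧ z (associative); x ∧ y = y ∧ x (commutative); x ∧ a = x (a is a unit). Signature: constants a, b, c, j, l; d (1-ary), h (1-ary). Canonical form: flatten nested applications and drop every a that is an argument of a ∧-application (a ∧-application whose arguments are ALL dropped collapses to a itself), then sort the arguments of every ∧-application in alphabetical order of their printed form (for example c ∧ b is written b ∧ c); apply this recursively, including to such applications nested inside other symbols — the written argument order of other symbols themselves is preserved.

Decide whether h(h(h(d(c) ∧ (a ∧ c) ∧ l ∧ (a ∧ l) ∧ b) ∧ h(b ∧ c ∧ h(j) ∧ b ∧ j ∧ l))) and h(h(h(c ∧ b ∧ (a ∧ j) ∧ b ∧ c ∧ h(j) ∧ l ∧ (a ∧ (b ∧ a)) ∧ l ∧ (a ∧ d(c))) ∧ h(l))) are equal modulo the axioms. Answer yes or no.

Left:  h(h(h(d(c) ∧ (a ∧ c) ∧ l ∧ (a ∧ l) ∧ b) ∧ h(b ∧ c ∧ h(j) ∧ b ∧ j ∧ l)))
  Focus inside:  h(d(c) ∧ (a ∧ c) ∧ l ∧ (a ∧ l) ∧ b) ∧ h(b ∧ c ∧ h(j) ∧ b ∧ j ∧ l)
  Simplify inside:  h(d(c) ∧ (a ∧ c) ∧ l ∧ (a ∧ l) ∧ b)  →  h(b ∧ c ∧ d(c) ∧ l ∧ l)
  Simplify inside:  h(b ∧ c ∧ h(j) ∧ b ∧ j ∧ l)  →  h(b ∧ b ∧ c ∧ h(j) ∧ j ∧ l)
  Order the arguments:  h(b ∧ b ∧ c ∧ h(j) ∧ j ∧ l) ∧ h(b ∧ c ∧ d(c) ∧ l ∧ l)
  Rebuild:  h(h(h(b ∧ b ∧ c ∧ h(j) ∧ j ∧ l) ∧ h(b ∧ c ∧ d(c) ∧ l ∧ l)))
Right:  h(h(h(c ∧ b ∧ (a ∧ j) ∧ b ∧ c ∧ h(j) ∧ l ∧ (a ∧ (b ∧ a)) ∧ l ∧ (a ∧ d(c))) ∧ h(l)))
  Focus inside:  h(c ∧ b ∧ (a ∧ j) ∧ b ∧ c ∧ h(j) ∧ l ∧ (a ∧ (b ∧ a)) ∧ l ∧ (a ∧ d(c))) ∧ h(l)
  Inside:  h(c ∧ b ∧ (a ∧ j) ∧ b ∧ c ∧ h(j) ∧ l ∧ (a ∧ (b ∧ a)) ∧ l ∧ (a ∧ d(c)))  →  h(b ∧ b ∧ b ∧ c ∧ c ∧ d(c) ∧ h(j) ∧ j ∧ l ∧ l)
  Sort:  h(b ∧ b ∧ b ∧ c ∧ c ∧ d(c) ∧ h(j) ∧ j ∧ l ∧ l) ∧ h(l)
  Reassemble:  h(h(h(b ∧ b ∧ b ∧ c ∧ c ∧ d(c) ∧ h(j) ∧ j ∧ l ∧ l) ∧ h(l)))

Answer: no — h(h(h(b ∧ b ∧ c ∧ h(j) ∧ j ∧ l) ∧ h(b ∧ c ∧ d(c) ∧ l ∧ l))) vs h(h(h(b ∧ b ∧ b ∧ c ∧ c ∧ d(c) ∧ h(j) ∧ j ∧ l ∧ l) ∧ h(l)))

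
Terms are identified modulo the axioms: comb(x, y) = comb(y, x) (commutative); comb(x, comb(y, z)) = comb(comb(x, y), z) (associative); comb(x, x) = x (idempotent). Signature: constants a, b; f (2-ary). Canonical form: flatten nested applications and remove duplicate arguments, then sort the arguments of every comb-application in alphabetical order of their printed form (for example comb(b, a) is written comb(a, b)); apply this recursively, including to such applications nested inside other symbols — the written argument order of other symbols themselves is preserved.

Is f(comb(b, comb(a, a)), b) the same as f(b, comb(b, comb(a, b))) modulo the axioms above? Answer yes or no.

Answer: no — f(comb(a, b), b) vs f(b, comb(a, b))

Derivation:
Left:  f(comb(b, comb(a, a)), b)
  Work inside:  comb(b, comb(a, a))
  Flatten:  comb(b, a, a)
  Drop duplicates:  drop duplicate a
  Order the arguments:  comb(a, b)
  Put back:  f(comb(a, b), b)
Right:  f(b, comb(b, comb(a, b)))
  Focus inside:  comb(b, comb(a, b))
  Un-nest:  comb(b, a, b)
  Deduplicate:  drop duplicate b
  Order the arguments:  comb(a, b)
  Put back:  f(b, comb(a, b))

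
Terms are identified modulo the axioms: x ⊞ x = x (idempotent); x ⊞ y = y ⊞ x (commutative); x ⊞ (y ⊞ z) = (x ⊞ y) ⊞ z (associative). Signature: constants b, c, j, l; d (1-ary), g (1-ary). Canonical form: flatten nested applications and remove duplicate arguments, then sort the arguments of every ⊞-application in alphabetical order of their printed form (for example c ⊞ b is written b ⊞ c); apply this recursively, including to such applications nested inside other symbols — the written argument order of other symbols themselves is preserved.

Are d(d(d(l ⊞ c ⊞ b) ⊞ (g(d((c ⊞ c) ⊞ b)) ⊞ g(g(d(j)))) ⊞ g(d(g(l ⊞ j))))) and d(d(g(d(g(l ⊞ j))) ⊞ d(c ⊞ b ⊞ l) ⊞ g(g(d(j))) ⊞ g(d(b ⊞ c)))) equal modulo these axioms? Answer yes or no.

Answer: yes — both canonical forms are d(d(d(b ⊞ c ⊞ l) ⊞ g(d(b ⊞ c)) ⊞ g(d(g(j ⊞ l))) ⊞ g(g(d(j)))))

Derivation:
Left:  d(d(d(l ⊞ c ⊞ b) ⊞ (g(d((c ⊞ c) ⊞ b)) ⊞ g(g(d(j)))) ⊞ g(d(g(l ⊞ j)))))
  Focus inside:  d(l ⊞ c ⊞ b) ⊞ (g(d((c ⊞ c) ⊞ b)) ⊞ g(g(d(j)))) ⊞ g(d(g(l ⊞ j)))
  Flatten:  d(l ⊞ c ⊞ b) ⊞ g(d((c ⊞ c) ⊞ b)) ⊞ g(g(d(j))) ⊞ g(d(g(l ⊞ j)))
  Simplify inside:  d(l ⊞ c ⊞ b)  →  d(b ⊞ c ⊞ l)
  Simplify inside:  g(d((c ⊞ c) ⊞ b))  →  g(d(b ⊞ c))
  Simplify inside:  g(d(g(l ⊞ j)))  →  g(d(g(j ⊞ l)))
  Sort:  d(b ⊞ c ⊞ l) ⊞ g(d(b ⊞ c)) ⊞ g(d(g(j ⊞ l))) ⊞ g(g(d(j)))
  Rebuild:  d(d(d(b ⊞ c ⊞ l) ⊞ g(d(b ⊞ c)) ⊞ g(d(g(j ⊞ l))) ⊞ g(g(d(j)))))
Right:  d(d(g(d(g(l ⊞ j))) ⊞ d(c ⊞ b ⊞ l) ⊞ g(g(d(j))) ⊞ g(d(b ⊞ c))))
  Work inside:  g(d(g(l ⊞ j))) ⊞ d(c ⊞ b ⊞ l) ⊞ g(g(d(j))) ⊞ g(d(b ⊞ c))
  Simplify inside:  g(d(g(l ⊞ j)))  →  g(d(g(j ⊞ l)))
  Simplify inside:  d(c ⊞ b ⊞ l)  →  d(b ⊞ c ⊞ l)
  Order the arguments:  d(b ⊞ c ⊞ l) ⊞ g(d(b ⊞ c)) ⊞ g(d(g(j ⊞ l))) ⊞ g(g(d(j)))
  Put back:  d(d(d(b ⊞ c ⊞ l) ⊞ g(d(b ⊞ c)) ⊞ g(d(g(j ⊞ l))) ⊞ g(g(d(j)))))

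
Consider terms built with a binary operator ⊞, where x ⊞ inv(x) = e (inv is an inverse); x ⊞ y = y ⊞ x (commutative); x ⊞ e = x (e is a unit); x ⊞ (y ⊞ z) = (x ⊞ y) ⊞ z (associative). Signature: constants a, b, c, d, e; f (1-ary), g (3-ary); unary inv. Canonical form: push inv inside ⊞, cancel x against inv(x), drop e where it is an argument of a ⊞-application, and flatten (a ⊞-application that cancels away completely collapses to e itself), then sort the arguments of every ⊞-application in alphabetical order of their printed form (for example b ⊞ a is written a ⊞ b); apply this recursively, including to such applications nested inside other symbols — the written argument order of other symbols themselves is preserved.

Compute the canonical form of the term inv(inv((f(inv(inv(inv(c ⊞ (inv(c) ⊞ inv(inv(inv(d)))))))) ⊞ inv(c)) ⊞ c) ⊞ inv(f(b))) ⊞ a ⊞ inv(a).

Answer: f(b) ⊞ f(d)

Derivation:
Push inv inside:  distribute inv over ⊞ and collapse double inv
Cancel:  c cancels; a cancels
Combine occurrences:  f(d) ⊞ f(b)
Sort arguments:  f(b) ⊞ f(d)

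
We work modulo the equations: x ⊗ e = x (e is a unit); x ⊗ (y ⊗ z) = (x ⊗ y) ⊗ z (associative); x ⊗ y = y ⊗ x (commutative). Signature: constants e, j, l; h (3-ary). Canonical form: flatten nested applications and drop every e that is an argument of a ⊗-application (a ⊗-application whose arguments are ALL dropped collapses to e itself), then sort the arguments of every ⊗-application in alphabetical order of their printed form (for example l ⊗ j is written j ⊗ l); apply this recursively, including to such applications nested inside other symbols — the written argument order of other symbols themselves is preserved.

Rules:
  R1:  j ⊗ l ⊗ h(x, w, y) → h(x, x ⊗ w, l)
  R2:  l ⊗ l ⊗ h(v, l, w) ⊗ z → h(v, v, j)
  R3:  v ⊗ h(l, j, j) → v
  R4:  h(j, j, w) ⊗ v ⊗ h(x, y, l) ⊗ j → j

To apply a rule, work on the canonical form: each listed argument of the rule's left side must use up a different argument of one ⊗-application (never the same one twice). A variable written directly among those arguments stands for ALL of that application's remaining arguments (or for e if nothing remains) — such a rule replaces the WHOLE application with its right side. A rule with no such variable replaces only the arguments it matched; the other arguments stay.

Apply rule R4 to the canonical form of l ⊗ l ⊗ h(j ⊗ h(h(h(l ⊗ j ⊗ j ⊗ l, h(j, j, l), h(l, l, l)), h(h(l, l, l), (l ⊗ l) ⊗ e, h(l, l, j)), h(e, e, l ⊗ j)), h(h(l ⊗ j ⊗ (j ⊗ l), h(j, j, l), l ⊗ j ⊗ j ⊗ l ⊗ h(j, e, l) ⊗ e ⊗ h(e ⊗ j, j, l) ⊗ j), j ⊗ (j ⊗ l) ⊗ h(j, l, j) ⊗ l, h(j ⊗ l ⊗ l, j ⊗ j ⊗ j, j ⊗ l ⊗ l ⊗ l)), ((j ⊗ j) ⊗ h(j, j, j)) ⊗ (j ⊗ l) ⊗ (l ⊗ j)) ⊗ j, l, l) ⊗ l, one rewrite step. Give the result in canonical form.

Canonical form:  h(h(h(h(j ⊗ j ⊗ l ⊗ l, h(j, j, l), h(l, l, l)), h(h(l, l, l), l ⊗ l, h(l, l, j)), h(e, e, j ⊗ l)), h(h(j ⊗ j ⊗ l ⊗ l, h(j, j, l), h(j, e, l) ⊗ h(j, j, l) ⊗ j ⊗ j ⊗ j ⊗ l ⊗ l), h(j, l, j) ⊗ j ⊗ j ⊗ l ⊗ l, h(j ⊗ l ⊗ l, j ⊗ j ⊗ j, j ⊗ l ⊗ l ⊗ l)), h(j, j, j) ⊗ j ⊗ j ⊗ j ⊗ j ⊗ l ⊗ l) ⊗ j ⊗ j, l, l) ⊗ l ⊗ l ⊗ l
R4 matches:  uses h(j, e, l), h(j, j, l), j;  v := j ⊗ j ⊗ l ⊗ l, w := l, x := j, y := e
Every leftover argument binds to the variable; the entire application is replaced.
Giving:  h(h(h(h(j ⊗ j ⊗ l ⊗ l, h(j, j, l), h(l, l, l)), h(h(l, l, l), l ⊗ l, h(l, l, j)), h(e, e, j ⊗ l)), h(h(j ⊗ j ⊗ l ⊗ l, h(j, j, l), j), h(j, l, j) ⊗ j ⊗ j ⊗ l ⊗ l, h(j ⊗ l ⊗ l, j ⊗ j ⊗ j, j ⊗ l ⊗ l ⊗ l)), h(j, j, j) ⊗ j ⊗ j ⊗ j ⊗ j ⊗ l ⊗ l) ⊗ j ⊗ j, l, l) ⊗ l ⊗ l ⊗ l

Answer: h(h(h(h(j ⊗ j ⊗ l ⊗ l, h(j, j, l), h(l, l, l)), h(h(l, l, l), l ⊗ l, h(l, l, j)), h(e, e, j ⊗ l)), h(h(j ⊗ j ⊗ l ⊗ l, h(j, j, l), j), h(j, l, j) ⊗ j ⊗ j ⊗ l ⊗ l, h(j ⊗ l ⊗ l, j ⊗ j ⊗ j, j ⊗ l ⊗ l ⊗ l)), h(j, j, j) ⊗ j ⊗ j ⊗ j ⊗ j ⊗ l ⊗ l) ⊗ j ⊗ j, l, l) ⊗ l ⊗ l ⊗ l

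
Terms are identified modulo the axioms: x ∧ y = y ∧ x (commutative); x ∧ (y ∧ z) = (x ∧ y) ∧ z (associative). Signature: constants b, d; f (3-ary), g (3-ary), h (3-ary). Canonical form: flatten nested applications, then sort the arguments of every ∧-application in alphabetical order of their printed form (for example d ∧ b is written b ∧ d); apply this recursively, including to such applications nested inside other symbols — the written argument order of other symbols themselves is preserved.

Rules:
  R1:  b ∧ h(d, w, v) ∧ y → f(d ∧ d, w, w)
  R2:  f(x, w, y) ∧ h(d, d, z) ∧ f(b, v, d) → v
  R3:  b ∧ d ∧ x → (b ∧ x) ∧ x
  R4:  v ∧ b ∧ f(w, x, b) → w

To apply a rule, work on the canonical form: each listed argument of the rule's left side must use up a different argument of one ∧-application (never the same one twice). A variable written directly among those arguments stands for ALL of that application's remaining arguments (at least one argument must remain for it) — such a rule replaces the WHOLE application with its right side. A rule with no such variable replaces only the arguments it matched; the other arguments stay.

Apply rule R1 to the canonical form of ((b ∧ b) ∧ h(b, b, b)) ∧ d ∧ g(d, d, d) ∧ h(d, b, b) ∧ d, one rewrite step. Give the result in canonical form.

Answer: f(d ∧ d, b, b)

Derivation:
Canonical form:  b ∧ b ∧ d ∧ d ∧ g(d, d, d) ∧ h(b, b, b) ∧ h(d, b, b)
Apply R1:  consuming b, h(d, b, b);  v := b, w := b, y := b ∧ d ∧ d ∧ g(d, d, d) ∧ h(b, b, b)
The variable takes the whole remainder — replace the entire application.
New term:  f(d ∧ d, b, b)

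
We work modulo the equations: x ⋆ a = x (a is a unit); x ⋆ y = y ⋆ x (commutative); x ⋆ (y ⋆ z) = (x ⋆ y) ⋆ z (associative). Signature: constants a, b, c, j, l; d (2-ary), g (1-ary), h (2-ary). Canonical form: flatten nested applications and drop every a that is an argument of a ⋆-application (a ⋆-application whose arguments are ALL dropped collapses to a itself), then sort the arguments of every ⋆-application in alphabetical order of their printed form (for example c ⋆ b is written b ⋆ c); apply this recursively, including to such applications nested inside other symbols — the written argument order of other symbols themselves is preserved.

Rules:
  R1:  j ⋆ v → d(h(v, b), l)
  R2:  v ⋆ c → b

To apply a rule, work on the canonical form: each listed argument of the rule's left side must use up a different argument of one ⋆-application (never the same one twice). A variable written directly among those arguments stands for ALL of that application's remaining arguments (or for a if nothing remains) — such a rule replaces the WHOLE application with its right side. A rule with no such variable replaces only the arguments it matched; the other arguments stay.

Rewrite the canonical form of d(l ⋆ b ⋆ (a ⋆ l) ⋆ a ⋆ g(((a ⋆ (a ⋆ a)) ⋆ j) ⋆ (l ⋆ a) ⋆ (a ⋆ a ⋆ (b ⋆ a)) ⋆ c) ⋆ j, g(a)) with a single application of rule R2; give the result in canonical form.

Answer: d(b ⋆ g(b) ⋆ j ⋆ l ⋆ l, g(a))

Derivation:
Canonical form:  d(b ⋆ g(b ⋆ c ⋆ j ⋆ l) ⋆ j ⋆ l ⋆ l, g(a))
R2 matches:  uses c;  v := b ⋆ j ⋆ l
The variable takes the whole remainder — replace the entire application.
New term:  d(b ⋆ g(b) ⋆ j ⋆ l ⋆ l, g(a))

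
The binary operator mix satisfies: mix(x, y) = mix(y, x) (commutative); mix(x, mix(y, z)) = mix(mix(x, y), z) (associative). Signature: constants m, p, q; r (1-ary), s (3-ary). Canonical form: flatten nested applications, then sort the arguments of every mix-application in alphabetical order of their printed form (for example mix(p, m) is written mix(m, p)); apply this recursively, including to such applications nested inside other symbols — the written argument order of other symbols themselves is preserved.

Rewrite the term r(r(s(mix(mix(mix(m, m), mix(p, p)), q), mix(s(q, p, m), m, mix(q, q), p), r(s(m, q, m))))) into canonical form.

Focus inside:  mix(s(q, p, m), m, mix(q, q), p)
Un-nest:  mix(s(q, p, m), m, q, q, p)
Sort:  mix(m, p, q, q, s(q, p, m))
Put back:  r(r(s(mix(m, m, p, p, q), mix(m, p, q, q, s(q, p, m)), r(s(m, q, m)))))

Answer: r(r(s(mix(m, m, p, p, q), mix(m, p, q, q, s(q, p, m)), r(s(m, q, m)))))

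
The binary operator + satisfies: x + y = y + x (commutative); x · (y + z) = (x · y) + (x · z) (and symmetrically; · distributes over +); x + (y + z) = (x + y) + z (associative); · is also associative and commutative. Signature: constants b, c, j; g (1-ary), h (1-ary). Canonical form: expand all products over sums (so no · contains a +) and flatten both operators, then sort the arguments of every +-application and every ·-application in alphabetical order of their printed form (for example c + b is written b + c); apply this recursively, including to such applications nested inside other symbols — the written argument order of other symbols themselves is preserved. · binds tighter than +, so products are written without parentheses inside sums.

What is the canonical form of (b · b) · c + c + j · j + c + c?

Answer: b · b · c + c + c + c + j · j

Derivation:
Flatten:  b · b · c + c + j · j + c + c
Sort arguments:  b · b · c + c + c + c + j · j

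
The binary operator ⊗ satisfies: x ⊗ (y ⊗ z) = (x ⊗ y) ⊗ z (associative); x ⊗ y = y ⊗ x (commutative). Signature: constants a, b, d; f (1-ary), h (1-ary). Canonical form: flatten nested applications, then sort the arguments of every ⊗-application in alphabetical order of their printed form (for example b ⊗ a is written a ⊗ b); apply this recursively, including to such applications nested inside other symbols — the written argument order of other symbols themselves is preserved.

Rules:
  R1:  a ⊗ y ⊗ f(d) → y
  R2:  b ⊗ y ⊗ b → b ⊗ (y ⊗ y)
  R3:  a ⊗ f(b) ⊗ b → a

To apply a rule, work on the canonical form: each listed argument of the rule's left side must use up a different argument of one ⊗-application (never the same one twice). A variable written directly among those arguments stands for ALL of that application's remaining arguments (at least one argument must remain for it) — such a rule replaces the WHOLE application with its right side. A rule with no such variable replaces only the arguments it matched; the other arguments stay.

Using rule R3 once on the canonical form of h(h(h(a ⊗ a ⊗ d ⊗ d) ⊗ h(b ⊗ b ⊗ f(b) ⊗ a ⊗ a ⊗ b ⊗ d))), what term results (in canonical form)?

Canonical form:  h(h(h(a ⊗ a ⊗ b ⊗ b ⊗ b ⊗ d ⊗ f(b)) ⊗ h(a ⊗ a ⊗ d ⊗ d)))
Apply R3:  consuming a, b, f(b)
New term:  h(h(h(a ⊗ a ⊗ b ⊗ b ⊗ d) ⊗ h(a ⊗ a ⊗ d ⊗ d)))

Answer: h(h(h(a ⊗ a ⊗ b ⊗ b ⊗ d) ⊗ h(a ⊗ a ⊗ d ⊗ d)))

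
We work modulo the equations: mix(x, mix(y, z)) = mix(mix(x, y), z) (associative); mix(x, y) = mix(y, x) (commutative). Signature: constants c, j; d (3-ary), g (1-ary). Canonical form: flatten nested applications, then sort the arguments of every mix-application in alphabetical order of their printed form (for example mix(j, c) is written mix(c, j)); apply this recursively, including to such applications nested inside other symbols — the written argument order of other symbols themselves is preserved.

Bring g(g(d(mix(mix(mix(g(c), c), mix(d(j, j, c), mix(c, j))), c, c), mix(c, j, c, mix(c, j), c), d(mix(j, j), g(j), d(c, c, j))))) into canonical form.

Answer: g(g(d(mix(c, c, c, c, d(j, j, c), g(c), j), mix(c, c, c, c, j, j), d(mix(j, j), g(j), d(c, c, j)))))

Derivation:
Work inside:  mix(mix(mix(g(c), c), mix(d(j, j, c), mix(c, j))), c, c)
Un-nest:  mix(g(c), c, d(j, j, c), c, j, c, c)
Sort:  mix(c, c, c, c, d(j, j, c), g(c), j)
Reassemble:  g(g(d(mix(c, c, c, c, d(j, j, c), g(c), j), mix(c, c, c, c, j, j), d(mix(j, j), g(j), d(c, c, j)))))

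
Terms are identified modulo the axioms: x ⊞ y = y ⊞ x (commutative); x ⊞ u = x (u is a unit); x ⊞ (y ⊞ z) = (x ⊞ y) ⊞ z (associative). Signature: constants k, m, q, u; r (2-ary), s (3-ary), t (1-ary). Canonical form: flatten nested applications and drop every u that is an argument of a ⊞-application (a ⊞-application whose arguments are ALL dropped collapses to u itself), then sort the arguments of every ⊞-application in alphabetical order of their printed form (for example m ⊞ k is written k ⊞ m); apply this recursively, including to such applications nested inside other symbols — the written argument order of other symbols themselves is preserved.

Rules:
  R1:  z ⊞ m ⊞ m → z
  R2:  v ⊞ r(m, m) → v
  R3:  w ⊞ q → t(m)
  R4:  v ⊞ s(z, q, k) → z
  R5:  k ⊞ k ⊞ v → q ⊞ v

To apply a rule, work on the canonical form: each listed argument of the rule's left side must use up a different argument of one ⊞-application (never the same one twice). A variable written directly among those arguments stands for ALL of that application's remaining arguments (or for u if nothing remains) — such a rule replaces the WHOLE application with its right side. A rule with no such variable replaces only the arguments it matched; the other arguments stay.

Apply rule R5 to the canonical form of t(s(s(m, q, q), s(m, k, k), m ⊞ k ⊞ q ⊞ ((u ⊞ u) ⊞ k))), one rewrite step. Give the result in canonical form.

Canonical form:  t(s(s(m, q, q), s(m, k, k), k ⊞ k ⊞ m ⊞ q))
R5 matches:  uses k, k;  v := m ⊞ q
Every leftover argument binds to the variable; the entire application is replaced.
Result:  t(s(s(m, q, q), s(m, k, k), m ⊞ q ⊞ q))

Answer: t(s(s(m, q, q), s(m, k, k), m ⊞ q ⊞ q))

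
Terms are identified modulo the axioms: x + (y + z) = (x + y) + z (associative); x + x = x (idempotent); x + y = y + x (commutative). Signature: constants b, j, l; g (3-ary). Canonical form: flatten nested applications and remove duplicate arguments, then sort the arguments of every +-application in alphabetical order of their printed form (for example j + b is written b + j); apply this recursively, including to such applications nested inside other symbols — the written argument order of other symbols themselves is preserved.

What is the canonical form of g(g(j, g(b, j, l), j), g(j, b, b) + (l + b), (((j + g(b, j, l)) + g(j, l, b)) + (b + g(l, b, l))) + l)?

Answer: g(g(j, g(b, j, l), j), b + g(j, b, b) + l, b + g(b, j, l) + g(j, l, b) + g(l, b, l) + j + l)

Derivation:
Work inside:  (((j + g(b, j, l)) + g(j, l, b)) + (b + g(l, b, l))) + l
Flatten:  j + g(b, j, l) + g(j, l, b) + b + g(l, b, l) + l
Order the arguments:  b + g(b, j, l) + g(j, l, b) + g(l, b, l) + j + l
Rebuild:  g(g(j, g(b, j, l), j), b + g(j, b, b) + l, b + g(b, j, l) + g(j, l, b) + g(l, b, l) + j + l)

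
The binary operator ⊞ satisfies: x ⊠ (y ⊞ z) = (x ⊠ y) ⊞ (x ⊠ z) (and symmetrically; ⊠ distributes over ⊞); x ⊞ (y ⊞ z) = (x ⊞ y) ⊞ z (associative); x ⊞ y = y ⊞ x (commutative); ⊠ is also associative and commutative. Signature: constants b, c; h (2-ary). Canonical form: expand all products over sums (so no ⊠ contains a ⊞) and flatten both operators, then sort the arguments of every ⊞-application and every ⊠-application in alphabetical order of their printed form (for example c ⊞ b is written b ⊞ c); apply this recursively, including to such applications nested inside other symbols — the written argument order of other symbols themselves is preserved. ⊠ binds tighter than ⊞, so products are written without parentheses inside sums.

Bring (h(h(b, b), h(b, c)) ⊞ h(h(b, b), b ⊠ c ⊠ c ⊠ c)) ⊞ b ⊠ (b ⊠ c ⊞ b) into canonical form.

Expand products over sums:  h(h(b, b), h(b, c)) ⊞ h(h(b, b), b ⊠ c ⊠ c ⊠ c) ⊞ b ⊠ b ⊠ c ⊞ b ⊠ b
Sort arguments:  b ⊠ b ⊞ b ⊠ b ⊠ c ⊞ h(h(b, b), b ⊠ c ⊠ c ⊠ c) ⊞ h(h(b, b), h(b, c))

Answer: b ⊠ b ⊞ b ⊠ b ⊠ c ⊞ h(h(b, b), b ⊠ c ⊠ c ⊠ c) ⊞ h(h(b, b), h(b, c))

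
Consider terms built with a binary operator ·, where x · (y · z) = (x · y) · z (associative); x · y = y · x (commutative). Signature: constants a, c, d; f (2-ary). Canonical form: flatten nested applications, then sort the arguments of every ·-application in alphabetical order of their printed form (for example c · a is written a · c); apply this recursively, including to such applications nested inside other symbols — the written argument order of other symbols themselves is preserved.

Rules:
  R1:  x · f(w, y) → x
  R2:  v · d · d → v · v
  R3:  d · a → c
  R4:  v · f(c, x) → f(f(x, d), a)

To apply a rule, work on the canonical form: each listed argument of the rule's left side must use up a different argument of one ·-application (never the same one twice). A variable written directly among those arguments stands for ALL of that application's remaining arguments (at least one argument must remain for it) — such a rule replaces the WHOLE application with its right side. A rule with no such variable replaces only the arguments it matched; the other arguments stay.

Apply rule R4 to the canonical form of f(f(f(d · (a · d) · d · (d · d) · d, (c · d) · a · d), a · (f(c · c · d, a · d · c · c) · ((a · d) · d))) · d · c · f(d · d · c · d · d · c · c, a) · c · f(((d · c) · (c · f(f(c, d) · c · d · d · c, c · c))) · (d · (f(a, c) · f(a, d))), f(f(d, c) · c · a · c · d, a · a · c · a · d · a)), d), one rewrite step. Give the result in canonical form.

Canonical form:  f(c · c · d · f(c · c · c · d · d · d · d, a) · f(c · c · d · d · f(a, c) · f(a, d) · f(c · c · d · d · f(c, d), c · c), f(a · c · c · d · f(d, c), a · a · a · a · c · d)) · f(f(a · d · d · d · d · d · d, a · c · d · d), a · a · d · d · f(c · c · d, a · c · c · d)), d)
Match R4:  consume f(c, d);  v := c · c · d · d, x := d
The extension variable absorbs all remaining arguments, so the whole application is rewritten.
New term:  f(c · c · d · f(c · c · c · d · d · d · d, a) · f(c · c · d · d · f(a, c) · f(a, d) · f(f(f(d, d), a), c · c), f(a · c · c · d · f(d, c), a · a · a · a · c · d)) · f(f(a · d · d · d · d · d · d, a · c · d · d), a · a · d · d · f(c · c · d, a · c · c · d)), d)

Answer: f(c · c · d · f(c · c · c · d · d · d · d, a) · f(c · c · d · d · f(a, c) · f(a, d) · f(f(f(d, d), a), c · c), f(a · c · c · d · f(d, c), a · a · a · a · c · d)) · f(f(a · d · d · d · d · d · d, a · c · d · d), a · a · d · d · f(c · c · d, a · c · c · d)), d)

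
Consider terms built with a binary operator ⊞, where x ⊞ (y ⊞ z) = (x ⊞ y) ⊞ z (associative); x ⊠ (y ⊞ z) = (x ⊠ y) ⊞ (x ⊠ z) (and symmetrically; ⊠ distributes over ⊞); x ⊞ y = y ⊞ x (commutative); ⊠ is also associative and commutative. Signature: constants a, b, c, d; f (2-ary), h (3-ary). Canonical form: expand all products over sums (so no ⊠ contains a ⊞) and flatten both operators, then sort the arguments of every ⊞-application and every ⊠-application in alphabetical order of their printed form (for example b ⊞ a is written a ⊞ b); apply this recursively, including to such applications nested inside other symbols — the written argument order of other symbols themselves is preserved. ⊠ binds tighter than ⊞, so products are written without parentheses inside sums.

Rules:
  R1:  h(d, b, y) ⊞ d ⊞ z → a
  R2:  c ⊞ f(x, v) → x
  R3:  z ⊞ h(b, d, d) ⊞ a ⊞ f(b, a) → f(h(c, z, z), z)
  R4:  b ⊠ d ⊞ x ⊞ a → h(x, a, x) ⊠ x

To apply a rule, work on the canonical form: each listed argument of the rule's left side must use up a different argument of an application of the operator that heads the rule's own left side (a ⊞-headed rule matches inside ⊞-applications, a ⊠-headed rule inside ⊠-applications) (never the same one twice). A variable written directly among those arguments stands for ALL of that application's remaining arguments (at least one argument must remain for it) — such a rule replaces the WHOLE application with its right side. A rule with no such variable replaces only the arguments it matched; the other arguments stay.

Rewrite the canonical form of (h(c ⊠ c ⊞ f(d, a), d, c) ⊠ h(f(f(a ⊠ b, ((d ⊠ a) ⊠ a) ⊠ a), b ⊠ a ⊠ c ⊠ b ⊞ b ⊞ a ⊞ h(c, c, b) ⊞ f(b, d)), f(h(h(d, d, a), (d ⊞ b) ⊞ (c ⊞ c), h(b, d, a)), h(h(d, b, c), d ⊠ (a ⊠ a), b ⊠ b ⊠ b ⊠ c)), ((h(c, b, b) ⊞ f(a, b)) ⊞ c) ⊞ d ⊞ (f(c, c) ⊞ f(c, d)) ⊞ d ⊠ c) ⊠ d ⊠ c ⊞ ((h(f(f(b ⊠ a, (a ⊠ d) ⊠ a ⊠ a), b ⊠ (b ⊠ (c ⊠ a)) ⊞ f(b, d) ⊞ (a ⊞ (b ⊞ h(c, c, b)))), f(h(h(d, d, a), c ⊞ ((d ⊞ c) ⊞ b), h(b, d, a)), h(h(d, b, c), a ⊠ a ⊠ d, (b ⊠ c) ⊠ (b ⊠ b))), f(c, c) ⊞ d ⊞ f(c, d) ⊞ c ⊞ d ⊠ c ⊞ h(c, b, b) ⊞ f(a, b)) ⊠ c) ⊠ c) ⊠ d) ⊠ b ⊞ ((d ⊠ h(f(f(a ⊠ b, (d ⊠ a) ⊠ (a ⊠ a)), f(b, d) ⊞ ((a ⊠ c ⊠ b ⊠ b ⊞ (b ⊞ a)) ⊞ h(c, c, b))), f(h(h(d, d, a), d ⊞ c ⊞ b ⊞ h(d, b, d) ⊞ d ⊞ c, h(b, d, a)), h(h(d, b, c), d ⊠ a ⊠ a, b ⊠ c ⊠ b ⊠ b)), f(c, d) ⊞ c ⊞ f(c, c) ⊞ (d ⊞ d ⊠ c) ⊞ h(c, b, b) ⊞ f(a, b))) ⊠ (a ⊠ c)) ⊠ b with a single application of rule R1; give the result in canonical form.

Canonical form:  a ⊠ b ⊠ c ⊠ d ⊠ h(f(f(a ⊠ b, a ⊠ a ⊠ a ⊠ d), a ⊞ a ⊠ b ⊠ b ⊠ c ⊞ b ⊞ f(b, d) ⊞ h(c, c, b)), f(h(h(d, d, a), b ⊞ c ⊞ c ⊞ d ⊞ d ⊞ h(d, b, d), h(b, d, a)), h(h(d, b, c), a ⊠ a ⊠ d, b ⊠ b ⊠ b ⊠ c)), c ⊞ c ⊠ d ⊞ d ⊞ f(a, b) ⊞ f(c, c) ⊞ f(c, d) ⊞ h(c, b, b)) ⊞ b ⊠ c ⊠ c ⊠ d ⊠ h(f(f(a ⊠ b, a ⊠ a ⊠ a ⊠ d), a ⊞ a ⊠ b ⊠ b ⊠ c ⊞ b ⊞ f(b, d) ⊞ h(c, c, b)), f(h(h(d, d, a), b ⊞ c ⊞ c ⊞ d, h(b, d, a)), h(h(d, b, c), a ⊠ a ⊠ d, b ⊠ b ⊠ b ⊠ c)), c ⊞ c ⊠ d ⊞ d ⊞ f(a, b) ⊞ f(c, c) ⊞ f(c, d) ⊞ h(c, b, b)) ⊞ b ⊠ c ⊠ d ⊠ h(c ⊠ c ⊞ f(d, a), d, c) ⊠ h(f(f(a ⊠ b, a ⊠ a ⊠ a ⊠ d), a ⊞ a ⊠ b ⊠ b ⊠ c ⊞ b ⊞ f(b, d) ⊞ h(c, c, b)), f(h(h(d, d, a), b ⊞ c ⊞ c ⊞ d, h(b, d, a)), h(h(d, b, c), a ⊠ a ⊠ d, b ⊠ b ⊠ b ⊠ c)), c ⊞ c ⊠ d ⊞ d ⊞ f(a, b) ⊞ f(c, c) ⊞ f(c, d) ⊞ h(c, b, b))
R1 matches:  uses d, h(d, b, d);  y := d, z := b ⊞ c ⊞ c ⊞ d
Every leftover argument binds to the variable; the entire application is replaced.
Result:  a ⊠ b ⊠ c ⊠ d ⊠ h(f(f(a ⊠ b, a ⊠ a ⊠ a ⊠ d), a ⊞ a ⊠ b ⊠ b ⊠ c ⊞ b ⊞ f(b, d) ⊞ h(c, c, b)), f(h(h(d, d, a), a, h(b, d, a)), h(h(d, b, c), a ⊠ a ⊠ d, b ⊠ b ⊠ b ⊠ c)), c ⊞ c ⊠ d ⊞ d ⊞ f(a, b) ⊞ f(c, c) ⊞ f(c, d) ⊞ h(c, b, b)) ⊞ b ⊠ c ⊠ c ⊠ d ⊠ h(f(f(a ⊠ b, a ⊠ a ⊠ a ⊠ d), a ⊞ a ⊠ b ⊠ b ⊠ c ⊞ b ⊞ f(b, d) ⊞ h(c, c, b)), f(h(h(d, d, a), b ⊞ c ⊞ c ⊞ d, h(b, d, a)), h(h(d, b, c), a ⊠ a ⊠ d, b ⊠ b ⊠ b ⊠ c)), c ⊞ c ⊠ d ⊞ d ⊞ f(a, b) ⊞ f(c, c) ⊞ f(c, d) ⊞ h(c, b, b)) ⊞ b ⊠ c ⊠ d ⊠ h(c ⊠ c ⊞ f(d, a), d, c) ⊠ h(f(f(a ⊠ b, a ⊠ a ⊠ a ⊠ d), a ⊞ a ⊠ b ⊠ b ⊠ c ⊞ b ⊞ f(b, d) ⊞ h(c, c, b)), f(h(h(d, d, a), b ⊞ c ⊞ c ⊞ d, h(b, d, a)), h(h(d, b, c), a ⊠ a ⊠ d, b ⊠ b ⊠ b ⊠ c)), c ⊞ c ⊠ d ⊞ d ⊞ f(a, b) ⊞ f(c, c) ⊞ f(c, d) ⊞ h(c, b, b))

Answer: a ⊠ b ⊠ c ⊠ d ⊠ h(f(f(a ⊠ b, a ⊠ a ⊠ a ⊠ d), a ⊞ a ⊠ b ⊠ b ⊠ c ⊞ b ⊞ f(b, d) ⊞ h(c, c, b)), f(h(h(d, d, a), a, h(b, d, a)), h(h(d, b, c), a ⊠ a ⊠ d, b ⊠ b ⊠ b ⊠ c)), c ⊞ c ⊠ d ⊞ d ⊞ f(a, b) ⊞ f(c, c) ⊞ f(c, d) ⊞ h(c, b, b)) ⊞ b ⊠ c ⊠ c ⊠ d ⊠ h(f(f(a ⊠ b, a ⊠ a ⊠ a ⊠ d), a ⊞ a ⊠ b ⊠ b ⊠ c ⊞ b ⊞ f(b, d) ⊞ h(c, c, b)), f(h(h(d, d, a), b ⊞ c ⊞ c ⊞ d, h(b, d, a)), h(h(d, b, c), a ⊠ a ⊠ d, b ⊠ b ⊠ b ⊠ c)), c ⊞ c ⊠ d ⊞ d ⊞ f(a, b) ⊞ f(c, c) ⊞ f(c, d) ⊞ h(c, b, b)) ⊞ b ⊠ c ⊠ d ⊠ h(c ⊠ c ⊞ f(d, a), d, c) ⊠ h(f(f(a ⊠ b, a ⊠ a ⊠ a ⊠ d), a ⊞ a ⊠ b ⊠ b ⊠ c ⊞ b ⊞ f(b, d) ⊞ h(c, c, b)), f(h(h(d, d, a), b ⊞ c ⊞ c ⊞ d, h(b, d, a)), h(h(d, b, c), a ⊠ a ⊠ d, b ⊠ b ⊠ b ⊠ c)), c ⊞ c ⊠ d ⊞ d ⊞ f(a, b) ⊞ f(c, c) ⊞ f(c, d) ⊞ h(c, b, b))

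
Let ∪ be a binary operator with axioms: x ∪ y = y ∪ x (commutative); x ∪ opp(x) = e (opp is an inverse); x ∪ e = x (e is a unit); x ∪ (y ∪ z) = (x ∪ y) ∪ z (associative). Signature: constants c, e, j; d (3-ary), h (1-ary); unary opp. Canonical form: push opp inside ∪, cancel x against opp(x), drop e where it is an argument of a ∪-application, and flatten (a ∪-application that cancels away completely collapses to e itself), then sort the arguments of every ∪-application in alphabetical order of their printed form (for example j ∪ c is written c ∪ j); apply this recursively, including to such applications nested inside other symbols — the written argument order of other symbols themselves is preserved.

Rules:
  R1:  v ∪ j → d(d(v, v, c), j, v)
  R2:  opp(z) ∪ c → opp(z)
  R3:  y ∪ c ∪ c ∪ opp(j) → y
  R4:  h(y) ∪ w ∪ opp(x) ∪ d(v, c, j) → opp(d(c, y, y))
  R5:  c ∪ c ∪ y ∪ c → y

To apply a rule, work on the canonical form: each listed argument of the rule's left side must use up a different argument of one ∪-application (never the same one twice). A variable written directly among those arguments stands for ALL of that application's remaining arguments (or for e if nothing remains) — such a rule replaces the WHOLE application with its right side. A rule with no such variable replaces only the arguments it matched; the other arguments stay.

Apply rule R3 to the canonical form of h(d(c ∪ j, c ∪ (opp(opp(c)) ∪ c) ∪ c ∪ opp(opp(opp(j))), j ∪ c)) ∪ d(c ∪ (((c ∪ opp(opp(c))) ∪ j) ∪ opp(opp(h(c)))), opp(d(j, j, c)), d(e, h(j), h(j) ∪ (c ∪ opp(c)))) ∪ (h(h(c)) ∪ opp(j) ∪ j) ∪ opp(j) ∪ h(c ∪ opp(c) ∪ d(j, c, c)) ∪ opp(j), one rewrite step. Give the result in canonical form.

Canonical form:  d(c ∪ c ∪ c ∪ h(c) ∪ j, opp(d(j, j, c)), d(e, h(j), h(j))) ∪ h(d(c ∪ j, c ∪ c ∪ c ∪ c ∪ opp(j), c ∪ j)) ∪ h(d(j, c, c)) ∪ h(h(c)) ∪ opp(j) ∪ opp(j)
Match R3:  consume c, c, opp(j);  y := c ∪ c
Every leftover argument binds to the variable; the entire application is replaced.
New term:  d(c ∪ c ∪ c ∪ h(c) ∪ j, opp(d(j, j, c)), d(e, h(j), h(j))) ∪ h(d(c ∪ j, c ∪ c, c ∪ j)) ∪ h(d(j, c, c)) ∪ h(h(c)) ∪ opp(j) ∪ opp(j)

Answer: d(c ∪ c ∪ c ∪ h(c) ∪ j, opp(d(j, j, c)), d(e, h(j), h(j))) ∪ h(d(c ∪ j, c ∪ c, c ∪ j)) ∪ h(d(j, c, c)) ∪ h(h(c)) ∪ opp(j) ∪ opp(j)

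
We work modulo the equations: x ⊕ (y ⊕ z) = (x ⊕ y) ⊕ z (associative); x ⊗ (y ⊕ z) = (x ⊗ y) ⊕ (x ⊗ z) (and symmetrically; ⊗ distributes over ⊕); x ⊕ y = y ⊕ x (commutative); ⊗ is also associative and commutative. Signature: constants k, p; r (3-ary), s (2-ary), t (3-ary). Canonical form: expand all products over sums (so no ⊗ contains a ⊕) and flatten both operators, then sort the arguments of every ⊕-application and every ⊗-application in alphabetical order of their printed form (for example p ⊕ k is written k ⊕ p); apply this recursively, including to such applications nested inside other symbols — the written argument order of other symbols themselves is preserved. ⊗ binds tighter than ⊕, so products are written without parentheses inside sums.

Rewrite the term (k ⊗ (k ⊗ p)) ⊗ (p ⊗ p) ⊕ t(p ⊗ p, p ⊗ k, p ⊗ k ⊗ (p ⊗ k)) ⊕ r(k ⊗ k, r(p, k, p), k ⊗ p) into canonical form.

Answer: k ⊗ k ⊗ p ⊗ p ⊗ p ⊕ r(k ⊗ k, r(p, k, p), k ⊗ p) ⊕ t(p ⊗ p, k ⊗ p, k ⊗ k ⊗ p ⊗ p)

Derivation:
Merge nested applications:  k ⊗ k ⊗ p ⊗ p ⊗ p ⊕ t(p ⊗ p, k ⊗ p, k ⊗ k ⊗ p ⊗ p) ⊕ r(k ⊗ k, r(p, k, p), k ⊗ p)
Sort arguments:  k ⊗ k ⊗ p ⊗ p ⊗ p ⊕ r(k ⊗ k, r(p, k, p), k ⊗ p) ⊕ t(p ⊗ p, k ⊗ p, k ⊗ k ⊗ p ⊗ p)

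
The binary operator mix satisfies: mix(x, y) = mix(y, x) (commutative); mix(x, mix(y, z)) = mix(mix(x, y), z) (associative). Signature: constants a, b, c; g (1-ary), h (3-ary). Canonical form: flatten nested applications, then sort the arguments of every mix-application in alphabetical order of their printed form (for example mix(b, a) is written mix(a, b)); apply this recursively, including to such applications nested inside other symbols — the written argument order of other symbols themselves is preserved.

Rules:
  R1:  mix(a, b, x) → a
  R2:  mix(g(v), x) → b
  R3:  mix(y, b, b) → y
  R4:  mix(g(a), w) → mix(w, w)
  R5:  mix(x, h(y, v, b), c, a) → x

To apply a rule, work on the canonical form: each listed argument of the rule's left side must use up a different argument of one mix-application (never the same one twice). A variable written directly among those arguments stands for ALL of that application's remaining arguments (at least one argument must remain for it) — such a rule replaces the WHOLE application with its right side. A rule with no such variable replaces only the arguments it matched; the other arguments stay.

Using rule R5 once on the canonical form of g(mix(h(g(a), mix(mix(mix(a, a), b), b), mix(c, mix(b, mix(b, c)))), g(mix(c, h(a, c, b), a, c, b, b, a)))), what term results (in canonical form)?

Canonical form:  g(mix(g(mix(a, a, b, b, c, c, h(a, c, b))), h(g(a), mix(a, a, b, b), mix(b, b, c, c))))
Apply R5:  consuming a, c, h(a, c, b);  v := c, x := mix(a, b, b, c), y := a
Every leftover argument binds to the variable; the entire application is replaced.
New term:  g(mix(g(mix(a, b, b, c)), h(g(a), mix(a, a, b, b), mix(b, b, c, c))))

Answer: g(mix(g(mix(a, b, b, c)), h(g(a), mix(a, a, b, b), mix(b, b, c, c))))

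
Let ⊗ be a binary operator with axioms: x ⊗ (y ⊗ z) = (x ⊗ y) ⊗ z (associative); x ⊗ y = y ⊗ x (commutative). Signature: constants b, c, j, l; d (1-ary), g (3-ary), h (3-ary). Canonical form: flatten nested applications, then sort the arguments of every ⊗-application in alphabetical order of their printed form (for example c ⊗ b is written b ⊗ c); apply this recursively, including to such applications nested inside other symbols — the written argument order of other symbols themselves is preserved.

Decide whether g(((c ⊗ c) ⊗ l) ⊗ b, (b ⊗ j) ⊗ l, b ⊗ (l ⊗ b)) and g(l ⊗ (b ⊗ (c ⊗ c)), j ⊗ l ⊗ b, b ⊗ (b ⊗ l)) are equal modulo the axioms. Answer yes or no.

Left:  g(((c ⊗ c) ⊗ l) ⊗ b, (b ⊗ j) ⊗ l, b ⊗ (l ⊗ b))
  Focus inside:  ((c ⊗ c) ⊗ l) ⊗ b
  Flatten:  c ⊗ c ⊗ l ⊗ b
  Order the arguments:  b ⊗ c ⊗ c ⊗ l
  Put back:  g(b ⊗ c ⊗ c ⊗ l, b ⊗ j ⊗ l, b ⊗ b ⊗ l)
Right:  g(l ⊗ (b ⊗ (c ⊗ c)), j ⊗ l ⊗ b, b ⊗ (b ⊗ l))
  Descend into:  l ⊗ (b ⊗ (c ⊗ c))
  Merge nested applications:  l ⊗ b ⊗ c ⊗ c
  Sort:  b ⊗ c ⊗ c ⊗ l
  Reassemble:  g(b ⊗ c ⊗ c ⊗ l, b ⊗ j ⊗ l, b ⊗ b ⊗ l)

Answer: yes — both canonical forms are g(b ⊗ c ⊗ c ⊗ l, b ⊗ j ⊗ l, b ⊗ b ⊗ l)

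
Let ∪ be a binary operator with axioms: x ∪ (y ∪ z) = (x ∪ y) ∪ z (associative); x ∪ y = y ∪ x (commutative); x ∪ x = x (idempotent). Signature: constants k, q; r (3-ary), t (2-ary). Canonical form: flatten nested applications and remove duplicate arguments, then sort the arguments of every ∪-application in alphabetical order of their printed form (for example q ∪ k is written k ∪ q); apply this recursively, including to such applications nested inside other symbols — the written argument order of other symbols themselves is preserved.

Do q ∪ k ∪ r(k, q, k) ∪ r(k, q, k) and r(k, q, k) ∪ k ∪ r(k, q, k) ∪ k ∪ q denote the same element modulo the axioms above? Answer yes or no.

Left:  q ∪ k ∪ r(k, q, k) ∪ r(k, q, k)
  Drop duplicates:  drop duplicate r(k, q, k)
  Order the arguments:  k ∪ q ∪ r(k, q, k)
Right:  r(k, q, k) ∪ k ∪ r(k, q, k) ∪ k ∪ q
  Deduplicate:  drop duplicate r(k, q, k), k
  Order the arguments:  k ∪ q ∪ r(k, q, k)

Answer: yes — both canonical forms are k ∪ q ∪ r(k, q, k)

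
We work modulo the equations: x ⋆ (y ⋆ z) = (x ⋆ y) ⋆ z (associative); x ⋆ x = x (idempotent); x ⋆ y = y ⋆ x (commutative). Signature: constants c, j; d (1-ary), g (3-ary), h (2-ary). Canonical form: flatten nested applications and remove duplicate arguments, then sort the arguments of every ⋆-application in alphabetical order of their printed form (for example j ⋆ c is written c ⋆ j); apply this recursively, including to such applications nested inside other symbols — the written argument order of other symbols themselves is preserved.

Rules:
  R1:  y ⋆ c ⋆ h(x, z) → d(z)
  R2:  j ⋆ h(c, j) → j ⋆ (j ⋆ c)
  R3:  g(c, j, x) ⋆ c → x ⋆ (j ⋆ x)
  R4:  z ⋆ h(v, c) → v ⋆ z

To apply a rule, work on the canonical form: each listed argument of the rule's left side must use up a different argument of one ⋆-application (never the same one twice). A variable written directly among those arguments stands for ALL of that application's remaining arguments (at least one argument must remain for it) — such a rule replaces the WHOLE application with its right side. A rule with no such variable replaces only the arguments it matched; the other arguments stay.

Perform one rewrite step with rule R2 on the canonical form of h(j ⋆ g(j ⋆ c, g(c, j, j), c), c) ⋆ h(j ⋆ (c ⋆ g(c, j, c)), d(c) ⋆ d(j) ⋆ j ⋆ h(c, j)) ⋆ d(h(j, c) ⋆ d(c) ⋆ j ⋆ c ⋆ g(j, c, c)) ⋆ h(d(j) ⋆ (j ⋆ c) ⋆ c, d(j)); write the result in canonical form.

Answer: d(c ⋆ d(c) ⋆ g(j, c, c) ⋆ h(j, c) ⋆ j) ⋆ h(c ⋆ d(j) ⋆ j, d(j)) ⋆ h(c ⋆ g(c, j, c) ⋆ j, c ⋆ d(c) ⋆ d(j) ⋆ j) ⋆ h(g(c ⋆ j, g(c, j, j), c) ⋆ j, c)

Derivation:
Canonical form:  d(c ⋆ d(c) ⋆ g(j, c, c) ⋆ h(j, c) ⋆ j) ⋆ h(c ⋆ d(j) ⋆ j, d(j)) ⋆ h(c ⋆ g(c, j, c) ⋆ j, d(c) ⋆ d(j) ⋆ h(c, j) ⋆ j) ⋆ h(g(c ⋆ j, g(c, j, j), c) ⋆ j, c)
Apply R2:  consuming h(c, j), j
Result:  d(c ⋆ d(c) ⋆ g(j, c, c) ⋆ h(j, c) ⋆ j) ⋆ h(c ⋆ d(j) ⋆ j, d(j)) ⋆ h(c ⋆ g(c, j, c) ⋆ j, c ⋆ d(c) ⋆ d(j) ⋆ j) ⋆ h(g(c ⋆ j, g(c, j, j), c) ⋆ j, c)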